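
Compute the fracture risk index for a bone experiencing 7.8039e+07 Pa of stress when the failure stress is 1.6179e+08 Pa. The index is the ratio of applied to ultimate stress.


FRI = applied / ultimate
FRI = 7.8039e+07 / 1.6179e+08
FRI = 0.4823


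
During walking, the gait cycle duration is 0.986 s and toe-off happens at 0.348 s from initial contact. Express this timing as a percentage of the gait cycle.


pct = (event_time / cycle_time) * 100
pct = (0.348 / 0.986) * 100
ratio = 0.3529
pct = 35.2941


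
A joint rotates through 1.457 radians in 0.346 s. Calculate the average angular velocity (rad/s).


omega = delta_theta / delta_t
omega = 1.457 / 0.346
omega = 4.2110


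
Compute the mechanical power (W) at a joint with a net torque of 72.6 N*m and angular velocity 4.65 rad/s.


P = M * omega
P = 72.6 * 4.65
P = 337.5900


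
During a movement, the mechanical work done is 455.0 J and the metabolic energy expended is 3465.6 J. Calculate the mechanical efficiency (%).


eta = (W_mech / E_meta) * 100
eta = (455.0 / 3465.6) * 100
ratio = 0.1313
eta = 13.1290


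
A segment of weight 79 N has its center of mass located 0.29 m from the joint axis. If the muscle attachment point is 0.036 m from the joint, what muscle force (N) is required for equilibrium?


F_muscle = W * d_load / d_muscle
F_muscle = 79 * 0.29 / 0.036
Numerator = 22.9100
F_muscle = 636.3889


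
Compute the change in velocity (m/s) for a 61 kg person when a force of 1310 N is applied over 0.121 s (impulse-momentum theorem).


J = F * dt = 1310 * 0.121 = 158.5100 N*s
delta_v = J / m
delta_v = 158.5100 / 61
delta_v = 2.5985


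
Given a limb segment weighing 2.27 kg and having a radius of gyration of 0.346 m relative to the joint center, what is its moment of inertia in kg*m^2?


I = m * k^2
I = 2.27 * 0.346^2
k^2 = 0.1197
I = 0.2718


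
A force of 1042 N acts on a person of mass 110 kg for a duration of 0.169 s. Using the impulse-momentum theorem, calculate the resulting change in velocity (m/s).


J = F * dt = 1042 * 0.169 = 176.0980 N*s
delta_v = J / m
delta_v = 176.0980 / 110
delta_v = 1.6009


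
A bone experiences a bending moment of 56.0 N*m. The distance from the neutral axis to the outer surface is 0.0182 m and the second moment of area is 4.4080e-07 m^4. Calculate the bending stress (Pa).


sigma = M * c / I
sigma = 56.0 * 0.0182 / 4.4080e-07
M * c = 1.0192
sigma = 2.3122e+06


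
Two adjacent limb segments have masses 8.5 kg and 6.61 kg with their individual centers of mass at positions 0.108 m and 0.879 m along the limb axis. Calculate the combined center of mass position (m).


COM = (m1*x1 + m2*x2) / (m1 + m2)
COM = (8.5*0.108 + 6.61*0.879) / (8.5 + 6.61)
Numerator = 6.7282
Denominator = 15.1100
COM = 0.4453


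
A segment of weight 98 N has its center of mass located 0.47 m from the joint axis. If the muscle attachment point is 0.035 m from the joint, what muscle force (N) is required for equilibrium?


F_muscle = W * d_load / d_muscle
F_muscle = 98 * 0.47 / 0.035
Numerator = 46.0600
F_muscle = 1316.0000


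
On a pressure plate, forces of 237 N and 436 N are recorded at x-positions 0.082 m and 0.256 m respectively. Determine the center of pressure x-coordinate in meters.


COP_x = (F1*x1 + F2*x2) / (F1 + F2)
COP_x = (237*0.082 + 436*0.256) / (237 + 436)
Numerator = 131.0500
Denominator = 673
COP_x = 0.1947


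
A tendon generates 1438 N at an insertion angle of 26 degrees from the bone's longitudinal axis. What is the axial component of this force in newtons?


F_eff = F_tendon * cos(theta)
theta = 26 deg = 0.4538 rad
cos(theta) = 0.8988
F_eff = 1438 * 0.8988
F_eff = 1292.4658


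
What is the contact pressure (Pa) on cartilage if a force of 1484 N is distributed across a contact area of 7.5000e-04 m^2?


P = F / A
P = 1484 / 7.5000e-04
P = 1.9787e+06


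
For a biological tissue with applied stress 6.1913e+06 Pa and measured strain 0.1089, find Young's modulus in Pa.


E = stress / strain
E = 6.1913e+06 / 0.1089
E = 5.6853e+07


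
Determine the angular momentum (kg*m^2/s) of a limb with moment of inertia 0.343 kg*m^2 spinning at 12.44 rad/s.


L = I * omega
L = 0.343 * 12.44
L = 4.2669


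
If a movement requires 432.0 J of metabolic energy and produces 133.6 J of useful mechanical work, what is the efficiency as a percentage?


eta = (W_mech / E_meta) * 100
eta = (133.6 / 432.0) * 100
ratio = 0.3093
eta = 30.9259


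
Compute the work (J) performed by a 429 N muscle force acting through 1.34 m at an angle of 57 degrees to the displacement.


W = F * d * cos(theta)
theta = 57 deg = 0.9948 rad
cos(theta) = 0.5446
W = 429 * 1.34 * 0.5446
W = 313.0912


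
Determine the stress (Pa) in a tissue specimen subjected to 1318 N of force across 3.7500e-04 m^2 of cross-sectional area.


stress = F / A
stress = 1318 / 3.7500e-04
stress = 3.5147e+06


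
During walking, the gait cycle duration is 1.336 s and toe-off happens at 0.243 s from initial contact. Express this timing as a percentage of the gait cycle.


pct = (event_time / cycle_time) * 100
pct = (0.243 / 1.336) * 100
ratio = 0.1819
pct = 18.1886


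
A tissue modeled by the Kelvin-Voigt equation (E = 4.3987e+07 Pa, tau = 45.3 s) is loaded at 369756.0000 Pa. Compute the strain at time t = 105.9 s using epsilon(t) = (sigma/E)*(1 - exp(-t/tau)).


epsilon(t) = (sigma/E) * (1 - exp(-t/tau))
sigma/E = 369756.0000 / 4.3987e+07 = 0.0084
exp(-t/tau) = exp(-105.9 / 45.3) = 0.0965
epsilon = 0.0084 * (1 - 0.0965)
epsilon = 0.0076


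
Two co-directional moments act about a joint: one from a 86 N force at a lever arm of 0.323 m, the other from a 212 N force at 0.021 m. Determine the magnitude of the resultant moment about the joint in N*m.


M = F1 * d1 + F2 * d2
M = 86 * 0.323 + 212 * 0.021
M = 27.7780 + 4.4520
M = 32.2300


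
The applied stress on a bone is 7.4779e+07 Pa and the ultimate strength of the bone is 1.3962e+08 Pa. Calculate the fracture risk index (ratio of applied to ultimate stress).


FRI = applied / ultimate
FRI = 7.4779e+07 / 1.3962e+08
FRI = 0.5356


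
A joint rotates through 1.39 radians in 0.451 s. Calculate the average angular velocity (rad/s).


omega = delta_theta / delta_t
omega = 1.39 / 0.451
omega = 3.0820


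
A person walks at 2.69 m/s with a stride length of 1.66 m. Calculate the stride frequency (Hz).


f = v / stride_length
f = 2.69 / 1.66
f = 1.6205


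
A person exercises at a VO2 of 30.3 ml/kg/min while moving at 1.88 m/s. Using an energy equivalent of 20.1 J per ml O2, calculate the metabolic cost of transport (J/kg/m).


Power per kg = VO2 * 20.1 / 60
Power per kg = 30.3 * 20.1 / 60 = 10.1505 W/kg
Cost = power_per_kg / speed
Cost = 10.1505 / 1.88
Cost = 5.3992


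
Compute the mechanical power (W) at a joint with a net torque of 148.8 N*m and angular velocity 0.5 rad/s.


P = M * omega
P = 148.8 * 0.5
P = 74.4000


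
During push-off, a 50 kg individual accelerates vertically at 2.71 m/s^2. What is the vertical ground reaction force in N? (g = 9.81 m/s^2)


GRF = m * (g + a)
GRF = 50 * (9.81 + 2.71)
GRF = 50 * 12.5200
GRF = 626.0000


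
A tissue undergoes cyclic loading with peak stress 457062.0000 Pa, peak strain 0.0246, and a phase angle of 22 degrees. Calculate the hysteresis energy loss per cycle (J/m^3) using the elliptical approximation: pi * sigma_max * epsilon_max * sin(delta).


E_loss = pi * sigma_max * epsilon_max * sin(delta)
delta = 22 deg = 0.3840 rad
sin(delta) = 0.3746
E_loss = pi * 457062.0000 * 0.0246 * 0.3746
E_loss = 13232.3053


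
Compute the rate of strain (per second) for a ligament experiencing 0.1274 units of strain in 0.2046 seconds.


strain_rate = delta_strain / delta_t
strain_rate = 0.1274 / 0.2046
strain_rate = 0.6227


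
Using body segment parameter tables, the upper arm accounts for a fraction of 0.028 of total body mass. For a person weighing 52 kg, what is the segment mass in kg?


m_segment = body_mass * fraction
m_segment = 52 * 0.028
m_segment = 1.4560


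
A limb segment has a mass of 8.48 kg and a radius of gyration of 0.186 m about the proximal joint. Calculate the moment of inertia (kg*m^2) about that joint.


I = m * k^2
I = 8.48 * 0.186^2
k^2 = 0.0346
I = 0.2934


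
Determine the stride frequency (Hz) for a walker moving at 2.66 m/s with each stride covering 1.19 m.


f = v / stride_length
f = 2.66 / 1.19
f = 2.2353


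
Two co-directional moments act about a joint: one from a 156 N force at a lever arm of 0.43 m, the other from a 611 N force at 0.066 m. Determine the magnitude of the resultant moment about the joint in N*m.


M = F1 * d1 + F2 * d2
M = 156 * 0.43 + 611 * 0.066
M = 67.0800 + 40.3260
M = 107.4060


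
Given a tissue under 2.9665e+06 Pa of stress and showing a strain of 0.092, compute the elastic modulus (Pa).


E = stress / strain
E = 2.9665e+06 / 0.092
E = 3.2245e+07


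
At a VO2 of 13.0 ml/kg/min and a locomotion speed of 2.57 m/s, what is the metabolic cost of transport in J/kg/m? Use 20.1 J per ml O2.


Power per kg = VO2 * 20.1 / 60
Power per kg = 13.0 * 20.1 / 60 = 4.3550 W/kg
Cost = power_per_kg / speed
Cost = 4.3550 / 2.57
Cost = 1.6946


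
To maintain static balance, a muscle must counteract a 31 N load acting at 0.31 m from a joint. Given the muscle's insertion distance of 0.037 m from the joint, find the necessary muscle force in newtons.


F_muscle = W * d_load / d_muscle
F_muscle = 31 * 0.31 / 0.037
Numerator = 9.6100
F_muscle = 259.7297


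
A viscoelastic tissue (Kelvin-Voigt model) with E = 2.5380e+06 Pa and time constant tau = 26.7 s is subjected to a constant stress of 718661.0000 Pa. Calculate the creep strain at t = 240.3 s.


epsilon(t) = (sigma/E) * (1 - exp(-t/tau))
sigma/E = 718661.0000 / 2.5380e+06 = 0.2832
exp(-t/tau) = exp(-240.3 / 26.7) = 1.2341e-04
epsilon = 0.2832 * (1 - 1.2341e-04)
epsilon = 0.2831


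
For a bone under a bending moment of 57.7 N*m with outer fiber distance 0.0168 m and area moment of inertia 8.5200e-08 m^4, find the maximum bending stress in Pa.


sigma = M * c / I
sigma = 57.7 * 0.0168 / 8.5200e-08
M * c = 0.9694
sigma = 1.1377e+07


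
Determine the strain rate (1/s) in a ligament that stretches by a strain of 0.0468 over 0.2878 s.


strain_rate = delta_strain / delta_t
strain_rate = 0.0468 / 0.2878
strain_rate = 0.1626


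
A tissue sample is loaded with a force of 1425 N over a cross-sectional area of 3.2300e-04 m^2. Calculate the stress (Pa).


stress = F / A
stress = 1425 / 3.2300e-04
stress = 4.4118e+06


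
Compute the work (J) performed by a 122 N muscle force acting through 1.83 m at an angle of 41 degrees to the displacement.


W = F * d * cos(theta)
theta = 41 deg = 0.7156 rad
cos(theta) = 0.7547
W = 122 * 1.83 * 0.7547
W = 168.4965


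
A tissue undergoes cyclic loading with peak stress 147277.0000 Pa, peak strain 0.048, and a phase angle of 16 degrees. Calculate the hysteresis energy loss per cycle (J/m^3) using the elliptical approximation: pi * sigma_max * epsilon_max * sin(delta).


E_loss = pi * sigma_max * epsilon_max * sin(delta)
delta = 16 deg = 0.2793 rad
sin(delta) = 0.2756
E_loss = pi * 147277.0000 * 0.048 * 0.2756
E_loss = 6121.5882


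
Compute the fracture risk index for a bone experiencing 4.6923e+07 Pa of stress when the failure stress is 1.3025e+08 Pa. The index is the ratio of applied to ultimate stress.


FRI = applied / ultimate
FRI = 4.6923e+07 / 1.3025e+08
FRI = 0.3603


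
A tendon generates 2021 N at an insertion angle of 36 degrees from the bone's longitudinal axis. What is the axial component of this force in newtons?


F_eff = F_tendon * cos(theta)
theta = 36 deg = 0.6283 rad
cos(theta) = 0.8090
F_eff = 2021 * 0.8090
F_eff = 1635.0233


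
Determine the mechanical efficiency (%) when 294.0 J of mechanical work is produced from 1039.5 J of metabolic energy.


eta = (W_mech / E_meta) * 100
eta = (294.0 / 1039.5) * 100
ratio = 0.2828
eta = 28.2828


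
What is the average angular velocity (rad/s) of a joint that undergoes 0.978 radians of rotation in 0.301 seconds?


omega = delta_theta / delta_t
omega = 0.978 / 0.301
omega = 3.2492


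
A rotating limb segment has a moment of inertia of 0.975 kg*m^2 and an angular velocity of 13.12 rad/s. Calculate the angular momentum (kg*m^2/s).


L = I * omega
L = 0.975 * 13.12
L = 12.7920


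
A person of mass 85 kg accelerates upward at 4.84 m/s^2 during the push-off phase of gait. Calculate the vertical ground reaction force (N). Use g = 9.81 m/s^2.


GRF = m * (g + a)
GRF = 85 * (9.81 + 4.84)
GRF = 85 * 14.6500
GRF = 1245.2500


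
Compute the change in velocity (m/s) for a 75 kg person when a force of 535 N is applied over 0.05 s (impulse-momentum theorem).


J = F * dt = 535 * 0.05 = 26.7500 N*s
delta_v = J / m
delta_v = 26.7500 / 75
delta_v = 0.3567


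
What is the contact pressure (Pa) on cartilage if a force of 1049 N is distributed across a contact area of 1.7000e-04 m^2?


P = F / A
P = 1049 / 1.7000e-04
P = 6.1706e+06


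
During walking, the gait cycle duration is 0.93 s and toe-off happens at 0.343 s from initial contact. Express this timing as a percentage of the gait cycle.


pct = (event_time / cycle_time) * 100
pct = (0.343 / 0.93) * 100
ratio = 0.3688
pct = 36.8817


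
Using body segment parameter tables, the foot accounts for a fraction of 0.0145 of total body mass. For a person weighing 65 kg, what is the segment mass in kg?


m_segment = body_mass * fraction
m_segment = 65 * 0.0145
m_segment = 0.9425


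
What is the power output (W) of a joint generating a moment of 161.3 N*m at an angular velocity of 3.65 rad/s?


P = M * omega
P = 161.3 * 3.65
P = 588.7450


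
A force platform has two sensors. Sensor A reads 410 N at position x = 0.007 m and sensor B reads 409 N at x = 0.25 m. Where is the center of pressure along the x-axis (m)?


COP_x = (F1*x1 + F2*x2) / (F1 + F2)
COP_x = (410*0.007 + 409*0.25) / (410 + 409)
Numerator = 105.1200
Denominator = 819
COP_x = 0.1284


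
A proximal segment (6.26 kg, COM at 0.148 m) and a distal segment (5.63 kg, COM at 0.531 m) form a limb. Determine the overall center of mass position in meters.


COM = (m1*x1 + m2*x2) / (m1 + m2)
COM = (6.26*0.148 + 5.63*0.531) / (6.26 + 5.63)
Numerator = 3.9160
Denominator = 11.8900
COM = 0.3294


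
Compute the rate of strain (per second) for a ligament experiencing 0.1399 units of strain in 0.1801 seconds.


strain_rate = delta_strain / delta_t
strain_rate = 0.1399 / 0.1801
strain_rate = 0.7768


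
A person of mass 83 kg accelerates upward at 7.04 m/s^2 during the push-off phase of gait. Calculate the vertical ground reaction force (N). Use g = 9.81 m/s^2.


GRF = m * (g + a)
GRF = 83 * (9.81 + 7.04)
GRF = 83 * 16.8500
GRF = 1398.5500


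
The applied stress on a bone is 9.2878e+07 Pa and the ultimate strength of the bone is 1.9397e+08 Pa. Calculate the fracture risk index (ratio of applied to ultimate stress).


FRI = applied / ultimate
FRI = 9.2878e+07 / 1.9397e+08
FRI = 0.4788


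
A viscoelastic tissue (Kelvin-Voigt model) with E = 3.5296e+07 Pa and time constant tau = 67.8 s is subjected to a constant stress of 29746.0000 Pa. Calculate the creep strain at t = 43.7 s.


epsilon(t) = (sigma/E) * (1 - exp(-t/tau))
sigma/E = 29746.0000 / 3.5296e+07 = 8.4276e-04
exp(-t/tau) = exp(-43.7 / 67.8) = 0.5249
epsilon = 8.4276e-04 * (1 - 0.5249)
epsilon = 4.0039e-04


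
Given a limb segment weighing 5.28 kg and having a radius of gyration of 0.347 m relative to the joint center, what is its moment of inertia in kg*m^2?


I = m * k^2
I = 5.28 * 0.347^2
k^2 = 0.1204
I = 0.6358


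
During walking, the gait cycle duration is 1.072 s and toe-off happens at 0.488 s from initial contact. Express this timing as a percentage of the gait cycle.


pct = (event_time / cycle_time) * 100
pct = (0.488 / 1.072) * 100
ratio = 0.4552
pct = 45.5224


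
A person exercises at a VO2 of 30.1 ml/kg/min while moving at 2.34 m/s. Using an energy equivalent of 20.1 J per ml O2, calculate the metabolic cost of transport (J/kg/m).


Power per kg = VO2 * 20.1 / 60
Power per kg = 30.1 * 20.1 / 60 = 10.0835 W/kg
Cost = power_per_kg / speed
Cost = 10.0835 / 2.34
Cost = 4.3092


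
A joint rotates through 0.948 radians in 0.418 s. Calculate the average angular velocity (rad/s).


omega = delta_theta / delta_t
omega = 0.948 / 0.418
omega = 2.2679


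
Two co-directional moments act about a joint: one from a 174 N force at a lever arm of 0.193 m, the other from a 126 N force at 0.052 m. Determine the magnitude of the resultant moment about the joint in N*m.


M = F1 * d1 + F2 * d2
M = 174 * 0.193 + 126 * 0.052
M = 33.5820 + 6.5520
M = 40.1340


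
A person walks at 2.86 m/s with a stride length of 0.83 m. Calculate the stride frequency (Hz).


f = v / stride_length
f = 2.86 / 0.83
f = 3.4458


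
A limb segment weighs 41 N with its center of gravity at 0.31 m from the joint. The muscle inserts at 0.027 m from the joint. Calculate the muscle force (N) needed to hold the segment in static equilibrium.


F_muscle = W * d_load / d_muscle
F_muscle = 41 * 0.31 / 0.027
Numerator = 12.7100
F_muscle = 470.7407


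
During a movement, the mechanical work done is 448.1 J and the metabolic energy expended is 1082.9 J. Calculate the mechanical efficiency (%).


eta = (W_mech / E_meta) * 100
eta = (448.1 / 1082.9) * 100
ratio = 0.4138
eta = 41.3796


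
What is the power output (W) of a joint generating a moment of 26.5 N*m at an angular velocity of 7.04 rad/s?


P = M * omega
P = 26.5 * 7.04
P = 186.5600


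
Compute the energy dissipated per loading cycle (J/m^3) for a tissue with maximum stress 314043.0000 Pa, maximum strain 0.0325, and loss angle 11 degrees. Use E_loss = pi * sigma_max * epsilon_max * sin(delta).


E_loss = pi * sigma_max * epsilon_max * sin(delta)
delta = 11 deg = 0.1920 rad
sin(delta) = 0.1908
E_loss = pi * 314043.0000 * 0.0325 * 0.1908
E_loss = 6118.1652


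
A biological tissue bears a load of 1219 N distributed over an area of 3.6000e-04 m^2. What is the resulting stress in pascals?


stress = F / A
stress = 1219 / 3.6000e-04
stress = 3.3861e+06


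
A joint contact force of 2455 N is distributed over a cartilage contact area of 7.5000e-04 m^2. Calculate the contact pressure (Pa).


P = F / A
P = 2455 / 7.5000e-04
P = 3.2733e+06


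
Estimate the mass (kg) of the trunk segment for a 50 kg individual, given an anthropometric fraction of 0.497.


m_segment = body_mass * fraction
m_segment = 50 * 0.497
m_segment = 24.8500


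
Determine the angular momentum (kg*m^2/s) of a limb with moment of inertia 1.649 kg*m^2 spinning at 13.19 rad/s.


L = I * omega
L = 1.649 * 13.19
L = 21.7503


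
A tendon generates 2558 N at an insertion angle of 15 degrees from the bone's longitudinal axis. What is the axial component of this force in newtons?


F_eff = F_tendon * cos(theta)
theta = 15 deg = 0.2618 rad
cos(theta) = 0.9659
F_eff = 2558 * 0.9659
F_eff = 2470.8383


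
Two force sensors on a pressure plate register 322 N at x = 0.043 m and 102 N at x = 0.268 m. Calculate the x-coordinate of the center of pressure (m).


COP_x = (F1*x1 + F2*x2) / (F1 + F2)
COP_x = (322*0.043 + 102*0.268) / (322 + 102)
Numerator = 41.1820
Denominator = 424
COP_x = 0.0971


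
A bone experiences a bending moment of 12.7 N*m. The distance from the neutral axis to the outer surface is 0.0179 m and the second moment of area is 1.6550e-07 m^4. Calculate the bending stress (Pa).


sigma = M * c / I
sigma = 12.7 * 0.0179 / 1.6550e-07
M * c = 0.2273
sigma = 1.3736e+06


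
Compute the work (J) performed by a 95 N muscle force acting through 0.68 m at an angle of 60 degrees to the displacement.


W = F * d * cos(theta)
theta = 60 deg = 1.0472 rad
cos(theta) = 0.5000
W = 95 * 0.68 * 0.5000
W = 32.3000


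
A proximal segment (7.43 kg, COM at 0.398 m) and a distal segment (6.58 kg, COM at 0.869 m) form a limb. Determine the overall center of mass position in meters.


COM = (m1*x1 + m2*x2) / (m1 + m2)
COM = (7.43*0.398 + 6.58*0.869) / (7.43 + 6.58)
Numerator = 8.6752
Denominator = 14.0100
COM = 0.6192


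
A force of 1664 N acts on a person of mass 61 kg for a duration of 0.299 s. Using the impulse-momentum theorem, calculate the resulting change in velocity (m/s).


J = F * dt = 1664 * 0.299 = 497.5360 N*s
delta_v = J / m
delta_v = 497.5360 / 61
delta_v = 8.1563


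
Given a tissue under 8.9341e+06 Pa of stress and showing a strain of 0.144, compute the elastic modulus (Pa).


E = stress / strain
E = 8.9341e+06 / 0.144
E = 6.2042e+07


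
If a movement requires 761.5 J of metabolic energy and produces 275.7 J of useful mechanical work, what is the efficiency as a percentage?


eta = (W_mech / E_meta) * 100
eta = (275.7 / 761.5) * 100
ratio = 0.3620
eta = 36.2049


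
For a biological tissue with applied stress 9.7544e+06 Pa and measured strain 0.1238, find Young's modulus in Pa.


E = stress / strain
E = 9.7544e+06 / 0.1238
E = 7.8792e+07


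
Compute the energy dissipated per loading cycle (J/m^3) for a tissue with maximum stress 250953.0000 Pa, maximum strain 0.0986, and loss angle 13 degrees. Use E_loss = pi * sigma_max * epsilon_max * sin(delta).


E_loss = pi * sigma_max * epsilon_max * sin(delta)
delta = 13 deg = 0.2269 rad
sin(delta) = 0.2250
E_loss = pi * 250953.0000 * 0.0986 * 0.2250
E_loss = 17486.6740


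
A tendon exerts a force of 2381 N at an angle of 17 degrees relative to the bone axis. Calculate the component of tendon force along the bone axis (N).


F_eff = F_tendon * cos(theta)
theta = 17 deg = 0.2967 rad
cos(theta) = 0.9563
F_eff = 2381 * 0.9563
F_eff = 2276.9616


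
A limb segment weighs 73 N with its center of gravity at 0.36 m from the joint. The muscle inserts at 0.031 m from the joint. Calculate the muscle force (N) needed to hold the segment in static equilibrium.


F_muscle = W * d_load / d_muscle
F_muscle = 73 * 0.36 / 0.031
Numerator = 26.2800
F_muscle = 847.7419


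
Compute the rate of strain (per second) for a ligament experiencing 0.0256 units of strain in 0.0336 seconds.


strain_rate = delta_strain / delta_t
strain_rate = 0.0256 / 0.0336
strain_rate = 0.7619


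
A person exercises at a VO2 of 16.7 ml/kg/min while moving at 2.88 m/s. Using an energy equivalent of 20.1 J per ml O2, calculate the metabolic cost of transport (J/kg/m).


Power per kg = VO2 * 20.1 / 60
Power per kg = 16.7 * 20.1 / 60 = 5.5945 W/kg
Cost = power_per_kg / speed
Cost = 5.5945 / 2.88
Cost = 1.9425


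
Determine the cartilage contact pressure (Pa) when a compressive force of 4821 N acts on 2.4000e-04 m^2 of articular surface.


P = F / A
P = 4821 / 2.4000e-04
P = 2.0088e+07


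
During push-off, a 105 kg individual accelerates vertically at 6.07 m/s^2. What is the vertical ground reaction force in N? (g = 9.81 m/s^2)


GRF = m * (g + a)
GRF = 105 * (9.81 + 6.07)
GRF = 105 * 15.8800
GRF = 1667.4000


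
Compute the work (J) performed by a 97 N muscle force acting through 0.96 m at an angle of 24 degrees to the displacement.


W = F * d * cos(theta)
theta = 24 deg = 0.4189 rad
cos(theta) = 0.9135
W = 97 * 0.96 * 0.9135
W = 85.0694


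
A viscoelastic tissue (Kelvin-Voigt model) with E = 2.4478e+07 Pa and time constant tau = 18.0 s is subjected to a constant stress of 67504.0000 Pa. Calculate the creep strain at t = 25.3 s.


epsilon(t) = (sigma/E) * (1 - exp(-t/tau))
sigma/E = 67504.0000 / 2.4478e+07 = 0.0028
exp(-t/tau) = exp(-25.3 / 18.0) = 0.2452
epsilon = 0.0028 * (1 - 0.2452)
epsilon = 0.0021


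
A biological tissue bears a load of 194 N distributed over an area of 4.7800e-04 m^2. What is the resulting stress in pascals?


stress = F / A
stress = 194 / 4.7800e-04
stress = 405857.7406


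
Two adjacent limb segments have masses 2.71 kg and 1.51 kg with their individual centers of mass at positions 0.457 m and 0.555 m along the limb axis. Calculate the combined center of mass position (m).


COM = (m1*x1 + m2*x2) / (m1 + m2)
COM = (2.71*0.457 + 1.51*0.555) / (2.71 + 1.51)
Numerator = 2.0765
Denominator = 4.2200
COM = 0.4921


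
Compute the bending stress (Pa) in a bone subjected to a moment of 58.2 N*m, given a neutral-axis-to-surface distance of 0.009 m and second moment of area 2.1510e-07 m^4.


sigma = M * c / I
sigma = 58.2 * 0.009 / 2.1510e-07
M * c = 0.5238
sigma = 2.4351e+06


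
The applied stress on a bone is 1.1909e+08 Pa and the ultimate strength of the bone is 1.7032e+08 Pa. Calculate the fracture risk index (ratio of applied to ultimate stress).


FRI = applied / ultimate
FRI = 1.1909e+08 / 1.7032e+08
FRI = 0.6992


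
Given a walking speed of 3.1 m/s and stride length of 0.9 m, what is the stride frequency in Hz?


f = v / stride_length
f = 3.1 / 0.9
f = 3.4444


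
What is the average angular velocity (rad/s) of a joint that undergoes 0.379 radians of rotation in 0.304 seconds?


omega = delta_theta / delta_t
omega = 0.379 / 0.304
omega = 1.2467


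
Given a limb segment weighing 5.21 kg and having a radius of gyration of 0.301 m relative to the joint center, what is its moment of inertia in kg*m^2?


I = m * k^2
I = 5.21 * 0.301^2
k^2 = 0.0906
I = 0.4720


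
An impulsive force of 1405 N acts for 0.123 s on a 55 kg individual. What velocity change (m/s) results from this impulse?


J = F * dt = 1405 * 0.123 = 172.8150 N*s
delta_v = J / m
delta_v = 172.8150 / 55
delta_v = 3.1421


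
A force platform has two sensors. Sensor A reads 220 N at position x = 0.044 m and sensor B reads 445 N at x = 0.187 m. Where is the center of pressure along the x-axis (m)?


COP_x = (F1*x1 + F2*x2) / (F1 + F2)
COP_x = (220*0.044 + 445*0.187) / (220 + 445)
Numerator = 92.8950
Denominator = 665
COP_x = 0.1397


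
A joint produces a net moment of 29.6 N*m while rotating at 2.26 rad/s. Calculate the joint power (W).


P = M * omega
P = 29.6 * 2.26
P = 66.8960


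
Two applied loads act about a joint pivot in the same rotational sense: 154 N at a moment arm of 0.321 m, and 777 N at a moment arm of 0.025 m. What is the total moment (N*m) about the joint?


M = F1 * d1 + F2 * d2
M = 154 * 0.321 + 777 * 0.025
M = 49.4340 + 19.4250
M = 68.8590


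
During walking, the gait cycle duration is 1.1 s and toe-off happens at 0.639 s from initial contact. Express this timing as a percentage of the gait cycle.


pct = (event_time / cycle_time) * 100
pct = (0.639 / 1.1) * 100
ratio = 0.5809
pct = 58.0909


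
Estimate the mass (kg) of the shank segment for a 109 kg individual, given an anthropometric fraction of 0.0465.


m_segment = body_mass * fraction
m_segment = 109 * 0.0465
m_segment = 5.0685


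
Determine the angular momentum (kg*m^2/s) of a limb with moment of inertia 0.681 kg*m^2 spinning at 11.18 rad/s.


L = I * omega
L = 0.681 * 11.18
L = 7.6136


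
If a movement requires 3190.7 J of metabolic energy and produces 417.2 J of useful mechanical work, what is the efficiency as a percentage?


eta = (W_mech / E_meta) * 100
eta = (417.2 / 3190.7) * 100
ratio = 0.1308
eta = 13.0755


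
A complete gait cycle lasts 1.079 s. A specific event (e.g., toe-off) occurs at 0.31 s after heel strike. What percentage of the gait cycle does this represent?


pct = (event_time / cycle_time) * 100
pct = (0.31 / 1.079) * 100
ratio = 0.2873
pct = 28.7303


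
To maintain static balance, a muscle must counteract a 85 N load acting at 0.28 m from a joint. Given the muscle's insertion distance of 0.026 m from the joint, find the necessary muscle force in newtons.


F_muscle = W * d_load / d_muscle
F_muscle = 85 * 0.28 / 0.026
Numerator = 23.8000
F_muscle = 915.3846


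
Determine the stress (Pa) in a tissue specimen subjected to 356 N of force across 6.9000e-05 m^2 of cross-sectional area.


stress = F / A
stress = 356 / 6.9000e-05
stress = 5.1594e+06


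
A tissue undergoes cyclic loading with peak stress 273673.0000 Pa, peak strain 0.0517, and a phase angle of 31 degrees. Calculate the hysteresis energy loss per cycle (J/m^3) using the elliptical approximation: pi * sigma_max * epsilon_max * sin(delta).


E_loss = pi * sigma_max * epsilon_max * sin(delta)
delta = 31 deg = 0.5411 rad
sin(delta) = 0.5150
E_loss = pi * 273673.0000 * 0.0517 * 0.5150
E_loss = 22893.4742


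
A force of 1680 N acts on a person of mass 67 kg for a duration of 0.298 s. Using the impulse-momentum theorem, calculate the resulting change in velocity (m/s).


J = F * dt = 1680 * 0.298 = 500.6400 N*s
delta_v = J / m
delta_v = 500.6400 / 67
delta_v = 7.4722


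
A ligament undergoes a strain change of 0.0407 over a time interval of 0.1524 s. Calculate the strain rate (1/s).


strain_rate = delta_strain / delta_t
strain_rate = 0.0407 / 0.1524
strain_rate = 0.2671


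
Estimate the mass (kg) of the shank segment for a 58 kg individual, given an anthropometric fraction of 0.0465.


m_segment = body_mass * fraction
m_segment = 58 * 0.0465
m_segment = 2.6970


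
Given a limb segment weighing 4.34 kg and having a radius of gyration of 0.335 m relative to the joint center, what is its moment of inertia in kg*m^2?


I = m * k^2
I = 4.34 * 0.335^2
k^2 = 0.1122
I = 0.4871


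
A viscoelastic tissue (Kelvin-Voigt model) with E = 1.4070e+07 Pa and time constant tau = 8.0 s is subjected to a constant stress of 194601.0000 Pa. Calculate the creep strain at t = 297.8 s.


epsilon(t) = (sigma/E) * (1 - exp(-t/tau))
sigma/E = 194601.0000 / 1.4070e+07 = 0.0138
exp(-t/tau) = exp(-297.8 / 8.0) = 6.8138e-17
epsilon = 0.0138 * (1 - 6.8138e-17)
epsilon = 0.0138


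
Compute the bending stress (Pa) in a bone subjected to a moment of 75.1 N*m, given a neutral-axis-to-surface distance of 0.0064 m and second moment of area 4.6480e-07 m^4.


sigma = M * c / I
sigma = 75.1 * 0.0064 / 4.6480e-07
M * c = 0.4806
sigma = 1.0341e+06


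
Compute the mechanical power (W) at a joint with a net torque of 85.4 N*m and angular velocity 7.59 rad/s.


P = M * omega
P = 85.4 * 7.59
P = 648.1860


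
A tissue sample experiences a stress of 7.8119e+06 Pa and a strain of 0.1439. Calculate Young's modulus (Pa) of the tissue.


E = stress / strain
E = 7.8119e+06 / 0.1439
E = 5.4287e+07


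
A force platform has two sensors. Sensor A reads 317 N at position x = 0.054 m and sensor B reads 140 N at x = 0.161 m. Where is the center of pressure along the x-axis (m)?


COP_x = (F1*x1 + F2*x2) / (F1 + F2)
COP_x = (317*0.054 + 140*0.161) / (317 + 140)
Numerator = 39.6580
Denominator = 457
COP_x = 0.0868


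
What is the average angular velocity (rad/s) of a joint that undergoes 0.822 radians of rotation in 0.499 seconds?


omega = delta_theta / delta_t
omega = 0.822 / 0.499
omega = 1.6473


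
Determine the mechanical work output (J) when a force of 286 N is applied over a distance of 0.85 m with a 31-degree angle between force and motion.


W = F * d * cos(theta)
theta = 31 deg = 0.5411 rad
cos(theta) = 0.8572
W = 286 * 0.85 * 0.8572
W = 208.3774


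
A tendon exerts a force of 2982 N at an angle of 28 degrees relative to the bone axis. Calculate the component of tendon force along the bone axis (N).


F_eff = F_tendon * cos(theta)
theta = 28 deg = 0.4887 rad
cos(theta) = 0.8829
F_eff = 2982 * 0.8829
F_eff = 2632.9497


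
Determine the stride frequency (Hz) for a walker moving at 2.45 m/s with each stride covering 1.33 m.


f = v / stride_length
f = 2.45 / 1.33
f = 1.8421


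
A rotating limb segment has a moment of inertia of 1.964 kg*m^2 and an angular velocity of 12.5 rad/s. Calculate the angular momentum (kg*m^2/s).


L = I * omega
L = 1.964 * 12.5
L = 24.5500


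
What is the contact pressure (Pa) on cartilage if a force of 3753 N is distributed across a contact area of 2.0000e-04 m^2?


P = F / A
P = 3753 / 2.0000e-04
P = 1.8765e+07


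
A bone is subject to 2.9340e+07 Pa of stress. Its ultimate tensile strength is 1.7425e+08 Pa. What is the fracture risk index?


FRI = applied / ultimate
FRI = 2.9340e+07 / 1.7425e+08
FRI = 0.1684


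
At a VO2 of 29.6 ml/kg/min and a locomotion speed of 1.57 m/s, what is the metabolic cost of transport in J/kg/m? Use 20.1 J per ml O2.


Power per kg = VO2 * 20.1 / 60
Power per kg = 29.6 * 20.1 / 60 = 9.9160 W/kg
Cost = power_per_kg / speed
Cost = 9.9160 / 1.57
Cost = 6.3159


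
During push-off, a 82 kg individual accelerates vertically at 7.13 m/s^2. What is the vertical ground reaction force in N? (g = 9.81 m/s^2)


GRF = m * (g + a)
GRF = 82 * (9.81 + 7.13)
GRF = 82 * 16.9400
GRF = 1389.0800


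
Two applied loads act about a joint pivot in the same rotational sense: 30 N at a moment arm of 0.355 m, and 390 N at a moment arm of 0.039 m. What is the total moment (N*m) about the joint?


M = F1 * d1 + F2 * d2
M = 30 * 0.355 + 390 * 0.039
M = 10.6500 + 15.2100
M = 25.8600


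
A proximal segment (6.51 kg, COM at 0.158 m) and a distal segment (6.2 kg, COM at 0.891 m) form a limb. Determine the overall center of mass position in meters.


COM = (m1*x1 + m2*x2) / (m1 + m2)
COM = (6.51*0.158 + 6.2*0.891) / (6.51 + 6.2)
Numerator = 6.5528
Denominator = 12.7100
COM = 0.5156


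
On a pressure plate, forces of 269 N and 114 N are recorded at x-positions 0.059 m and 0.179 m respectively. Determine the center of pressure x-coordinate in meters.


COP_x = (F1*x1 + F2*x2) / (F1 + F2)
COP_x = (269*0.059 + 114*0.179) / (269 + 114)
Numerator = 36.2770
Denominator = 383
COP_x = 0.0947


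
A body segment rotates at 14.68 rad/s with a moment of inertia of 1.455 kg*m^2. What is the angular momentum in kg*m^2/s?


L = I * omega
L = 1.455 * 14.68
L = 21.3594


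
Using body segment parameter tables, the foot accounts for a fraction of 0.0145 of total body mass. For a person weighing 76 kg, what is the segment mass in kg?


m_segment = body_mass * fraction
m_segment = 76 * 0.0145
m_segment = 1.1020


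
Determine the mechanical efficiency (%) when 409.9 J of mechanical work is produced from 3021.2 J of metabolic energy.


eta = (W_mech / E_meta) * 100
eta = (409.9 / 3021.2) * 100
ratio = 0.1357
eta = 13.5675


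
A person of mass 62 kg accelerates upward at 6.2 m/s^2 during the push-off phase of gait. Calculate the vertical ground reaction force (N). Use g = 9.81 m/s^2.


GRF = m * (g + a)
GRF = 62 * (9.81 + 6.2)
GRF = 62 * 16.0100
GRF = 992.6200


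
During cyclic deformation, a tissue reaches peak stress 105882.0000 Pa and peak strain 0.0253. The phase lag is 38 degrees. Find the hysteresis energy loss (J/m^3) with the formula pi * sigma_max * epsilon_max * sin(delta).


E_loss = pi * sigma_max * epsilon_max * sin(delta)
delta = 38 deg = 0.6632 rad
sin(delta) = 0.6157
E_loss = pi * 105882.0000 * 0.0253 * 0.6157
E_loss = 5181.2495


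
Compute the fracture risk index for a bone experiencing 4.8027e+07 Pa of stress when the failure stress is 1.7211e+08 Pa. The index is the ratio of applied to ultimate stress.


FRI = applied / ultimate
FRI = 4.8027e+07 / 1.7211e+08
FRI = 0.2790


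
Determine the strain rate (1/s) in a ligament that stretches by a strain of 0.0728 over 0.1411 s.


strain_rate = delta_strain / delta_t
strain_rate = 0.0728 / 0.1411
strain_rate = 0.5159


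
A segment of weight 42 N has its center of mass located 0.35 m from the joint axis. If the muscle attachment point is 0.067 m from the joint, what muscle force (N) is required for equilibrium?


F_muscle = W * d_load / d_muscle
F_muscle = 42 * 0.35 / 0.067
Numerator = 14.7000
F_muscle = 219.4030


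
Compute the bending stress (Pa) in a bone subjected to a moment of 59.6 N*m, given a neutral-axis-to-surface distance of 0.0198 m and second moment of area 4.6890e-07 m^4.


sigma = M * c / I
sigma = 59.6 * 0.0198 / 4.6890e-07
M * c = 1.1801
sigma = 2.5167e+06


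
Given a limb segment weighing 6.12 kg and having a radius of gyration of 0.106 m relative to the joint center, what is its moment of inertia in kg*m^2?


I = m * k^2
I = 6.12 * 0.106^2
k^2 = 0.0112
I = 0.0688


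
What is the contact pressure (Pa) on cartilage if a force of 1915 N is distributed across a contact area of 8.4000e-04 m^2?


P = F / A
P = 1915 / 8.4000e-04
P = 2.2798e+06


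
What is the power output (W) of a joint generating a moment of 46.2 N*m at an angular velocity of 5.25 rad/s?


P = M * omega
P = 46.2 * 5.25
P = 242.5500


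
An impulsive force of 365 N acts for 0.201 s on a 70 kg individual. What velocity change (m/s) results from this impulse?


J = F * dt = 365 * 0.201 = 73.3650 N*s
delta_v = J / m
delta_v = 73.3650 / 70
delta_v = 1.0481


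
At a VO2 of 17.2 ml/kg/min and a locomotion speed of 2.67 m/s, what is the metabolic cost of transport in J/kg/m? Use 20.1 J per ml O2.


Power per kg = VO2 * 20.1 / 60
Power per kg = 17.2 * 20.1 / 60 = 5.7620 W/kg
Cost = power_per_kg / speed
Cost = 5.7620 / 2.67
Cost = 2.1581


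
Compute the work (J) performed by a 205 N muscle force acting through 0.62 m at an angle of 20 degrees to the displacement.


W = F * d * cos(theta)
theta = 20 deg = 0.3491 rad
cos(theta) = 0.9397
W = 205 * 0.62 * 0.9397
W = 119.4349


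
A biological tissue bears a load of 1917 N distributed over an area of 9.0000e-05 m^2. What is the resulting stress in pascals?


stress = F / A
stress = 1917 / 9.0000e-05
stress = 2.1300e+07


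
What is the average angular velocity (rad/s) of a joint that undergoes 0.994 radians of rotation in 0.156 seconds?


omega = delta_theta / delta_t
omega = 0.994 / 0.156
omega = 6.3718


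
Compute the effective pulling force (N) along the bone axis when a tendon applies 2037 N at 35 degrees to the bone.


F_eff = F_tendon * cos(theta)
theta = 35 deg = 0.6109 rad
cos(theta) = 0.8192
F_eff = 2037 * 0.8192
F_eff = 1668.6127


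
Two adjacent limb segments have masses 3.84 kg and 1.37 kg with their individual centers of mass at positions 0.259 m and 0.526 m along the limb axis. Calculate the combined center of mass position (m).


COM = (m1*x1 + m2*x2) / (m1 + m2)
COM = (3.84*0.259 + 1.37*0.526) / (3.84 + 1.37)
Numerator = 1.7152
Denominator = 5.2100
COM = 0.3292


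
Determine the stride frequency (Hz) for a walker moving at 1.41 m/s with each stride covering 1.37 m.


f = v / stride_length
f = 1.41 / 1.37
f = 1.0292


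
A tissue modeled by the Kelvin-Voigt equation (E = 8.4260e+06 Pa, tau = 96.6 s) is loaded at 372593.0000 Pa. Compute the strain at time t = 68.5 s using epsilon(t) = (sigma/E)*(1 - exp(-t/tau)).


epsilon(t) = (sigma/E) * (1 - exp(-t/tau))
sigma/E = 372593.0000 / 8.4260e+06 = 0.0442
exp(-t/tau) = exp(-68.5 / 96.6) = 0.4921
epsilon = 0.0442 * (1 - 0.4921)
epsilon = 0.0225


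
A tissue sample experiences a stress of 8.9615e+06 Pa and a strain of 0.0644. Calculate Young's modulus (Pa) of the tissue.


E = stress / strain
E = 8.9615e+06 / 0.0644
E = 1.3915e+08


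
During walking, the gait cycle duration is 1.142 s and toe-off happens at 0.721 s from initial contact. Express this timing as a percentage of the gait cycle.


pct = (event_time / cycle_time) * 100
pct = (0.721 / 1.142) * 100
ratio = 0.6313
pct = 63.1349


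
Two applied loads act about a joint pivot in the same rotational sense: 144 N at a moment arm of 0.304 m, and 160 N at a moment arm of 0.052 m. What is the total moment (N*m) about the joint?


M = F1 * d1 + F2 * d2
M = 144 * 0.304 + 160 * 0.052
M = 43.7760 + 8.3200
M = 52.0960


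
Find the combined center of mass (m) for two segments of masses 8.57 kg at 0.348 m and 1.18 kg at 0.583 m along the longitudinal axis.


COM = (m1*x1 + m2*x2) / (m1 + m2)
COM = (8.57*0.348 + 1.18*0.583) / (8.57 + 1.18)
Numerator = 3.6703
Denominator = 9.7500
COM = 0.3764
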